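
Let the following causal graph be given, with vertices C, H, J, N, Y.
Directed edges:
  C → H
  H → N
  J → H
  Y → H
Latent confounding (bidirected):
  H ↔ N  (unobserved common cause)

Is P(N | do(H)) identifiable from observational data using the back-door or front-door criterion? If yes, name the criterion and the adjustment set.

desc(H)\{H}={N}; candidates ⊆ {C,J,Y}.
H↔N: latent back-door arc(s) into H.
size 0: {}; under {} H still reaches {C,J,N,Y} ∋ N.
size 1: {C}, {J}, {Y}; under {C} H still reaches {J,N,Y} ∋ N.
size 2: {C,J}, {C,Y}, {J,Y}; under {C,J} H still reaches {N,Y} ∋ N.
H↔N cannot be blocked by any observed set — no back-door set.
No mediator lies on a directed H→…→N path.
Neither criterion identifies P(N|do(H)) in this graph.

P(N|do(H)): not identifiable (no BD/FD set).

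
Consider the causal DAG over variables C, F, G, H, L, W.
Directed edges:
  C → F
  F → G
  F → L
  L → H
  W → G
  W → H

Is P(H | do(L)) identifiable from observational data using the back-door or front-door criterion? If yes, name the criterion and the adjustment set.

desc(L)\{L}={H}; candidates ⊆ {C,F,G,W}.
∅: L⊥H given ∅ in G with L→· removed — back-door holds.
P(H|do(L)) = P(H|L) — no adjustment needed.

P(H|do(L)): backdoor, adjust for ∅.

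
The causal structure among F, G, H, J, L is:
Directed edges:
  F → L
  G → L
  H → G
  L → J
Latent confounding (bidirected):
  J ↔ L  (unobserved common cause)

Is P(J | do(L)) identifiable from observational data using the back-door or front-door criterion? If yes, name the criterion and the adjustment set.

desc(L)\{L}={J}; candidates ⊆ {F,G,H}.
L↔J: latent back-door arc(s) into L.
size 0: {}; under {} L still reaches {F,G,H,J} ∋ J.
size 1: {F}, {G}, {H}; under {F} L still reaches {G,H,J} ∋ J.
size 2: {F,G}, {F,H}, {G,H}; under {F,G} L still reaches {J} ∋ J.
L↔J cannot be blocked by any observed set — no back-door set.
No mediator lies on a directed L→…→J path.
Neither criterion identifies P(J|do(L)) in this graph.

P(J|do(L)): not identifiable (no BD/FD set).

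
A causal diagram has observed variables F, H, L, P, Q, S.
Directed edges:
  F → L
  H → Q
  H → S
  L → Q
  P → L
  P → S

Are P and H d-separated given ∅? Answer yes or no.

Yes — P ⊥ H | ∅.

Bayes-Ball from P | ∅ reaches {L,Q,S}.
H ∉ reach(P|∅) ⇒ P ⊥ H | ∅.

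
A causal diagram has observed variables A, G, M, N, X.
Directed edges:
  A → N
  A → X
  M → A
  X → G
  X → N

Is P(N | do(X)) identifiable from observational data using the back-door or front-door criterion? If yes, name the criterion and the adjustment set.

P(N|do(X)): backdoor, adjust for {A}.

desc(X)\{X}={G,N}; candidates ⊆ {A,M}.
size 0: {}; under {} X still reaches {A,M,N} ∋ N.
{A}: X⊥N given {A} in G with X→· removed — back-door holds.
P(N|do(X)) = Σ_{A} P(N|X,A)·P(A).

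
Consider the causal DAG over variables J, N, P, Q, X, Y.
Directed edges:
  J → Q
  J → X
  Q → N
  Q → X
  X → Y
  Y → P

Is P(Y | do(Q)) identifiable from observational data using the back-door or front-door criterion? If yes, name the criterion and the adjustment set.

desc(Q)\{Q}={N,P,X,Y}; candidates ⊆ {J}.
size 0: {}; under {} Q still reaches {J,P,X,Y} ∋ Y.
{J}: Q⊥Y given {J} in G with Q→· removed — back-door holds.
P(Y|do(Q)) = Σ_{J} P(Y|Q,J)·P(J).

P(Y|do(Q)): backdoor, adjust for {J}.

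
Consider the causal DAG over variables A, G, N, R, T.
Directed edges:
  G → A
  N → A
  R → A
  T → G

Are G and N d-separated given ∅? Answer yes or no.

Yes — G ⊥ N | ∅.

Bayes-Ball from G | ∅ reaches {A,T}.
N ∉ reach(G|∅) ⇒ G ⊥ N | ∅.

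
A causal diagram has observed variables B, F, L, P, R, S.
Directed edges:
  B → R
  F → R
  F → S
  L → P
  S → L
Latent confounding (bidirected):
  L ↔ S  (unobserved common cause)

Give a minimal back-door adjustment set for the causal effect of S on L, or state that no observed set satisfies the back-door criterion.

S→L: no observed back-door set.

desc(S)\{S}={L,P}; candidates ⊆ {B,F,R}.
S↔L: latent back-door arc(s) into S.
size 0: {}; under {} S still reaches {F,L,P,R} ∋ L.
size 1: {B}, {F}, {R}; under {B} S still reaches {F,L,P,R} ∋ L.
size 2: {B,F}, {B,R}, {F,R}; under {B,F} S still reaches {L,P} ∋ L.
S↔L cannot be blocked by any observed set — no back-door set.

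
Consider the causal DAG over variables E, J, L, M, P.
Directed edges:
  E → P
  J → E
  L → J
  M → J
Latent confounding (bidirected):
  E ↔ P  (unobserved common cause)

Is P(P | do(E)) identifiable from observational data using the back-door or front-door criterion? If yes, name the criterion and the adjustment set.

P(P|do(E)): not identifiable (no BD/FD set).

desc(E)\{E}={P}; candidates ⊆ {J,L,M}.
E↔P: latent back-door arc(s) into E.
size 0: {}; under {} E still reaches {J,L,M,P} ∋ P.
size 1: {J}, {L}, {M}; under {J} E still reaches {P} ∋ P.
size 2: {J,L}, {J,M}, {L,M}; under {J,L} E still reaches {P} ∋ P.
E↔P cannot be blocked by any observed set — no back-door set.
No mediator lies on a directed E→…→P path.
Neither criterion identifies P(P|do(E)) in this graph.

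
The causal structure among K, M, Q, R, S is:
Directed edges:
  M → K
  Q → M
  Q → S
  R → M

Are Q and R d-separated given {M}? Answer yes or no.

Bayes-Ball from Q | {M} reaches {R,S}.
R ∈ reach(Q|{M}) ⇒ Q ⊥̸ R | {M}.

No — Q and R are d-connected given {M}.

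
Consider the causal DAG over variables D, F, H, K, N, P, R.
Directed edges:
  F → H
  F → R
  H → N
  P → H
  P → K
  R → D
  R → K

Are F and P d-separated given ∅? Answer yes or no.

Yes — F ⊥ P | ∅.

Bayes-Ball from F | ∅ reaches {D,H,K,N,R}.
P ∉ reach(F|∅) ⇒ F ⊥ P | ∅.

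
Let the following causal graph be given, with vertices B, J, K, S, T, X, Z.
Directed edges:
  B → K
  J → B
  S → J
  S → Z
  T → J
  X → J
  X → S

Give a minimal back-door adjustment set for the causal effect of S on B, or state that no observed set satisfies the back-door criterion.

S→B: minimal back-door set {X}.

desc(S)\{S}={B,J,K,Z}; candidates ⊆ {T,X}.
size 0: {}; under {} S still reaches {B,J,K,X} ∋ B.
{X}: S⊥B given {X} in G with S→· removed — back-door holds.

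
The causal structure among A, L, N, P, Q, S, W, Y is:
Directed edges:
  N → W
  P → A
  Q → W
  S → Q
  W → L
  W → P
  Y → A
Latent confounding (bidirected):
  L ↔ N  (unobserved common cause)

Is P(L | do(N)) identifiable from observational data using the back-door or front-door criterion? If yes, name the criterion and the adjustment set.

desc(N)\{N}={A,L,P,W}; candidates ⊆ {Q,S,Y}.
N↔L: latent back-door arc(s) into N.
size 0: {}; under {} N still reaches {L} ∋ L.
size 1: {Q}, {S}, {Y}; under {Q} N still reaches {L} ∋ L.
size 2: {Q,S}, {Q,Y}, {S,Y}; under {Q,S} N still reaches {L} ∋ L.
N↔L cannot be blocked by any observed set — no back-door set.
{W}: (i) intercepts every directed N→L path; (ii) no back-door N→{W}; (iii) {N} blocks every back-door {W}→L. Front-door holds.
P(L|do(N)) = Σ_{W} P(W|N) Σ_{N'} P(L|W,N')P(N').

P(L|do(N)): frontdoor, adjust for {W}.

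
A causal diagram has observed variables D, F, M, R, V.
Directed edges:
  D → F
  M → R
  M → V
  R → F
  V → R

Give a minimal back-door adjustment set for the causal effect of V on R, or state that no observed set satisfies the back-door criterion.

V→R: minimal back-door set {M}.

desc(V)\{V}={F,R}; candidates ⊆ {D,M}.
size 0: {}; under {} V still reaches {F,M,R} ∋ R.
{M}: V⊥R given {M} in G with V→· removed — back-door holds.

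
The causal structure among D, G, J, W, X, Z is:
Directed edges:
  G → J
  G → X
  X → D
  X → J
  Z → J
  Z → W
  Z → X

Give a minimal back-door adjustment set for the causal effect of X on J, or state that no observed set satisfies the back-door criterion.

X→J: minimal back-door set {G, Z}.

desc(X)\{X}={D,J}; candidates ⊆ {G,W,Z}.
size 0: {}; under {} X still reaches {G,J,W,Z} ∋ J.
size 1: {G}, {W}, {Z}; under {G} X still reaches {J,W,Z} ∋ J.
{G,Z}: X⊥J given {G,Z} in G with X→· removed — back-door holds.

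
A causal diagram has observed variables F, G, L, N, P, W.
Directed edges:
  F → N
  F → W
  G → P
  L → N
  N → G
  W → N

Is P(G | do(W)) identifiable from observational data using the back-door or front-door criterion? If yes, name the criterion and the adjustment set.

desc(W)\{W}={G,N,P}; candidates ⊆ {F,L}.
size 0: {}; under {} W still reaches {F,G,N,P} ∋ G.
{F}: W⊥G given {F} in G with W→· removed — back-door holds.
P(G|do(W)) = Σ_{F} P(G|W,F)·P(F).

P(G|do(W)): backdoor, adjust for {F}.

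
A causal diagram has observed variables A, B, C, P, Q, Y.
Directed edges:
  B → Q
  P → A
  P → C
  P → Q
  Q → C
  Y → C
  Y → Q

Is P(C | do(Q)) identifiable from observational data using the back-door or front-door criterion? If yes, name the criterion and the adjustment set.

P(C|do(Q)): backdoor, adjust for {P, Y}.

desc(Q)\{Q}={C}; candidates ⊆ {A,B,P,Y}.
size 0: {}; under {} Q still reaches {A,B,C,P,Y} ∋ C.
size 1: {A}, {B}, {P} …(+1); under {A} Q still reaches {B,C,P,Y} ∋ C.
{P,Y}: Q⊥C given {P,Y} in G with Q→· removed — back-door holds.
P(C|do(Q)) = Σ_{P,Y} P(C|Q,P,Y)·P(P,Y).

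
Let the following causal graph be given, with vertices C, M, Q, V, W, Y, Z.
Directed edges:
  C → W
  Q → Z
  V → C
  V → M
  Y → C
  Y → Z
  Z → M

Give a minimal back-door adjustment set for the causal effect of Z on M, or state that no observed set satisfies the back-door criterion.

Z→M: minimal back-door set ∅.

desc(Z)\{Z}={M}; candidates ⊆ {C,Q,V,W,Y}.
∅: Z⊥M given ∅ in G with Z→· removed — back-door holds.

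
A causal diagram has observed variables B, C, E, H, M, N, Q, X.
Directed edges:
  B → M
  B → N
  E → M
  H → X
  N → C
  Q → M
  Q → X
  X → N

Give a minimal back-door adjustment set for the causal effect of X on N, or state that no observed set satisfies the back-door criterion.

X→N: minimal back-door set ∅.

desc(X)\{X}={C,N}; candidates ⊆ {B,E,H,M,Q}.
∅: X⊥N given ∅ in G with X→· removed — back-door holds.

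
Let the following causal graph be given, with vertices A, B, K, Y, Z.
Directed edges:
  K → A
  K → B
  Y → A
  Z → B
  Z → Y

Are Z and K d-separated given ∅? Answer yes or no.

Yes — Z ⊥ K | ∅.

Bayes-Ball from Z | ∅ reaches {A,B,Y}.
K ∉ reach(Z|∅) ⇒ Z ⊥ K | ∅.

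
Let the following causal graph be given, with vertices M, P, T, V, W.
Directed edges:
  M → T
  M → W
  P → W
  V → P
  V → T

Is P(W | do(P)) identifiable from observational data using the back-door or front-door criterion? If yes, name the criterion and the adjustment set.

P(W|do(P)): backdoor, adjust for ∅.

desc(P)\{P}={W}; candidates ⊆ {M,T,V}.
∅: P⊥W given ∅ in G with P→· removed — back-door holds.
P(W|do(P)) = P(W|P) — no adjustment needed.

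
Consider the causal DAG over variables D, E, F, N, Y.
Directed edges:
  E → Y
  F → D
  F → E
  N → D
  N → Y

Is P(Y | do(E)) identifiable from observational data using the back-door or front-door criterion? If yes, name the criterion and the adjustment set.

P(Y|do(E)): backdoor, adjust for ∅.

desc(E)\{E}={Y}; candidates ⊆ {D,F,N}.
∅: E⊥Y given ∅ in G with E→· removed — back-door holds.
P(Y|do(E)) = P(Y|E) — no adjustment needed.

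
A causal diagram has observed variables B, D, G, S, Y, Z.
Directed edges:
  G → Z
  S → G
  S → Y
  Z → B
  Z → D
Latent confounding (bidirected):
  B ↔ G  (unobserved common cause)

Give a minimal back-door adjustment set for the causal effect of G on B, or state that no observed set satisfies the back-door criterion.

G→B: no observed back-door set.

desc(G)\{G}={B,D,Z}; candidates ⊆ {S,Y}.
G↔B: latent back-door arc(s) into G.
size 0: {}; under {} G still reaches {B,S,Y} ∋ B.
size 1: {S}, {Y}; under {S} G still reaches {B} ∋ B.
size 2: {S,Y}; under {S,Y} G still reaches {B} ∋ B.
G↔B cannot be blocked by any observed set — no back-door set.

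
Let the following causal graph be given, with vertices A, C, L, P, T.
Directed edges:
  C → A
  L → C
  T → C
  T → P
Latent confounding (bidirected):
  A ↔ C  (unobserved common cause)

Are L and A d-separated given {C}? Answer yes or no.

No — L and A are d-connected given {C}.

Bayes-Ball from L | {C} reaches {A,P,T}.
A ∈ reach(L|{C}) ⇒ L ⊥̸ A | {C}.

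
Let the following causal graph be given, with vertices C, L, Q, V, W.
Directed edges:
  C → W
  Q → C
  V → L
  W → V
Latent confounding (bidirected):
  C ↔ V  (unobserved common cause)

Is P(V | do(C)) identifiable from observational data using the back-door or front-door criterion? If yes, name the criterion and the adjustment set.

desc(C)\{C}={L,V,W}; candidates ⊆ {Q}.
C↔V: latent back-door arc(s) into C.
size 0: {}; under {} C still reaches {L,Q,V} ∋ V.
size 1: {Q}; under {Q} C still reaches {L,V} ∋ V.
C↔V cannot be blocked by any observed set — no back-door set.
{W}: (i) intercepts every directed C→V path; (ii) no back-door C→{W}; (iii) {C} blocks every back-door {W}→V. Front-door holds.
P(V|do(C)) = Σ_{W} P(W|C) Σ_{C'} P(V|W,C')P(C').

P(V|do(C)): frontdoor, adjust for {W}.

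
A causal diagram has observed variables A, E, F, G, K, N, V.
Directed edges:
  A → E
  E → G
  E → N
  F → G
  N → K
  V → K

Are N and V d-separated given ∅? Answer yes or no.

Yes — N ⊥ V | ∅.

Bayes-Ball from N | ∅ reaches {A,E,G,K}.
V ∉ reach(N|∅) ⇒ N ⊥ V | ∅.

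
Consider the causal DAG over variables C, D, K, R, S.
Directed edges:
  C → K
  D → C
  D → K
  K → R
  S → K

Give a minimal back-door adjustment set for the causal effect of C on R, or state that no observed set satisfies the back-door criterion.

C→R: minimal back-door set {D}.

desc(C)\{C}={K,R}; candidates ⊆ {D,S}.
size 0: {}; under {} C still reaches {D,K,R} ∋ R.
{D}: C⊥R given {D} in G with C→· removed — back-door holds.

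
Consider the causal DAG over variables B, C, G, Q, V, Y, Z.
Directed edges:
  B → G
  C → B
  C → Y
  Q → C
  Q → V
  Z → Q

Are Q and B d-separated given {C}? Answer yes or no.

Yes — Q ⊥ B | {C}.

Bayes-Ball from Q | {C} reaches {V,Z}.
B ∉ reach(Q|{C}) ⇒ Q ⊥ B | {C}.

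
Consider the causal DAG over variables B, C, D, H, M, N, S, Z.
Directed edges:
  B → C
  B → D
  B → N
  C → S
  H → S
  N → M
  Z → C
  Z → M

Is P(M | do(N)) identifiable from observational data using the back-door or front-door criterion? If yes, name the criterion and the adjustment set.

P(M|do(N)): backdoor, adjust for ∅.

desc(N)\{N}={M}; candidates ⊆ {B,C,D,H,S,Z}.
∅: N⊥M given ∅ in G with N→· removed — back-door holds.
P(M|do(N)) = P(M|N) — no adjustment needed.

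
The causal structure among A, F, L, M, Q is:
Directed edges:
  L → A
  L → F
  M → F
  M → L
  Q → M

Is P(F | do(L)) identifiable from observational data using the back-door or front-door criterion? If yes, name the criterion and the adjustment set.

P(F|do(L)): backdoor, adjust for {M}.

desc(L)\{L}={A,F}; candidates ⊆ {M,Q}.
size 0: {}; under {} L still reaches {F,M,Q} ∋ F.
{M}: L⊥F given {M} in G with L→· removed — back-door holds.
P(F|do(L)) = Σ_{M} P(F|L,M)·P(M).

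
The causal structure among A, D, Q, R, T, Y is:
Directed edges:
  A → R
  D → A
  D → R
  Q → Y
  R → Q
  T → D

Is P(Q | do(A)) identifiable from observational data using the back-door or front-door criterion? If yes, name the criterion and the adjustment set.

desc(A)\{A}={Q,R,Y}; candidates ⊆ {D,T}.
size 0: {}; under {} A still reaches {D,Q,R,T,Y} ∋ Q.
{D}: A⊥Q given {D} in G with A→· removed — back-door holds.
P(Q|do(A)) = Σ_{D} P(Q|A,D)·P(D).

P(Q|do(A)): backdoor, adjust for {D}.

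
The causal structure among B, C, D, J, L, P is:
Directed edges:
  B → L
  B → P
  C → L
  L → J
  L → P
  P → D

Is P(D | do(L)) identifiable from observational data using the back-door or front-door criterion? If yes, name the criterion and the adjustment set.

desc(L)\{L}={D,J,P}; candidates ⊆ {B,C}.
size 0: {}; under {} L still reaches {B,C,D,P} ∋ D.
{B}: L⊥D given {B} in G with L→· removed — back-door holds.
P(D|do(L)) = Σ_{B} P(D|L,B)·P(B).

P(D|do(L)): backdoor, adjust for {B}.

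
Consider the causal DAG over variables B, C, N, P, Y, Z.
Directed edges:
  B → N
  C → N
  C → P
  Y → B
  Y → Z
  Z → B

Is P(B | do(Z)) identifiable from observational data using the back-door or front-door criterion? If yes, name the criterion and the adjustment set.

P(B|do(Z)): backdoor, adjust for {Y}.

desc(Z)\{Z}={B,N}; candidates ⊆ {C,P,Y}.
size 0: {}; under {} Z still reaches {B,N,Y} ∋ B.
{Y}: Z⊥B given {Y} in G with Z→· removed — back-door holds.
P(B|do(Z)) = Σ_{Y} P(B|Z,Y)·P(Y).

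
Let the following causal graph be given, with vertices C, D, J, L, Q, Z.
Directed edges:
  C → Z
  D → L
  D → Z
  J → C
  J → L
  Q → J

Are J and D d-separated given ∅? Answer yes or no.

Yes — J ⊥ D | ∅.

Bayes-Ball from J | ∅ reaches {C,L,Q,Z}.
D ∉ reach(J|∅) ⇒ J ⊥ D | ∅.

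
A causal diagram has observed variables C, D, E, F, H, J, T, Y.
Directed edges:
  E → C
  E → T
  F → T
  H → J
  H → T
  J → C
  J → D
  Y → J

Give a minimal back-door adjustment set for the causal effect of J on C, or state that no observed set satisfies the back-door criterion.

J→C: minimal back-door set ∅.

desc(J)\{J}={C,D}; candidates ⊆ {E,F,H,T,Y}.
∅: J⊥C given ∅ in G with J→· removed — back-door holds.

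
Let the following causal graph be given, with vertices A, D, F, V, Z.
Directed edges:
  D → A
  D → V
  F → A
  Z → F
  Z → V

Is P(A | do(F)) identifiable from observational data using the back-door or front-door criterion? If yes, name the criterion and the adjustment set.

P(A|do(F)): backdoor, adjust for ∅.

desc(F)\{F}={A}; candidates ⊆ {D,V,Z}.
∅: F⊥A given ∅ in G with F→· removed — back-door holds.
P(A|do(F)) = P(A|F) — no adjustment needed.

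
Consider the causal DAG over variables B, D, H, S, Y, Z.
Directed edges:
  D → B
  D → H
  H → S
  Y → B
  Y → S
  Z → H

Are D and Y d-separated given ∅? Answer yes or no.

Yes — D ⊥ Y | ∅.

Bayes-Ball from D | ∅ reaches {B,H,S}.
Y ∉ reach(D|∅) ⇒ D ⊥ Y | ∅.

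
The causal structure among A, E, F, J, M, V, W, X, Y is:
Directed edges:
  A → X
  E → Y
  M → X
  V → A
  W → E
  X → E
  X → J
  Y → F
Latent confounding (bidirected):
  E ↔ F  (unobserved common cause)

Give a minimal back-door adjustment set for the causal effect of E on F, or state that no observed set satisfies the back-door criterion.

E→F: no observed back-door set.

desc(E)\{E}={F,Y}; candidates ⊆ {A,J,M,V,W,X}.
E↔F: latent back-door arc(s) into E.
size 0: {}; under {} E still reaches {A,F,J,M,V,W,X} ∋ F.
size 1: {A}, {J}, {M} …(+3); under {A} E still reaches {F,J,M,W,X} ∋ F.
size 2: {A,J}, {A,M}, {A,V} …(+12); under {A,J} E still reaches {F,M,W,X} ∋ F.
E↔F cannot be blocked by any observed set — no back-door set.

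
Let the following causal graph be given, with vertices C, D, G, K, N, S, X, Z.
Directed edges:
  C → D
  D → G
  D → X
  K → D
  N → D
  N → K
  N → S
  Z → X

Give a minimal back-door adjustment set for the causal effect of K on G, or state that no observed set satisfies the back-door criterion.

K→G: minimal back-door set {N}.

desc(K)\{K}={D,G,X}; candidates ⊆ {C,N,S,Z}.
size 0: {}; under {} K still reaches {D,G,N,S,X} ∋ G.
{N}: K⊥G given {N} in G with K→· removed — back-door holds.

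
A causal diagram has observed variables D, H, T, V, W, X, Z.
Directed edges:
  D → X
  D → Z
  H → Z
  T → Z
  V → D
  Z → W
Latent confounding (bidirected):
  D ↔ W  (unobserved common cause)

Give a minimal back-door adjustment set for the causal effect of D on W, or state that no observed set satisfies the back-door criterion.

desc(D)\{D}={W,X,Z}; candidates ⊆ {H,T,V}.
D↔W: latent back-door arc(s) into D.
size 0: {}; under {} D still reaches {V,W} ∋ W.
size 1: {H}, {T}, {V}; under {H} D still reaches {V,W} ∋ W.
size 2: {H,T}, {H,V}, {T,V}; under {H,T} D still reaches {V,W} ∋ W.
D↔W cannot be blocked by any observed set — no back-door set.

D→W: no observed back-door set.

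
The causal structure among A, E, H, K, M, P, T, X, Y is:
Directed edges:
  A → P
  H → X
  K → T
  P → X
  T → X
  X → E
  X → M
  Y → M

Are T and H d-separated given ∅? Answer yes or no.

Yes — T ⊥ H | ∅.

Bayes-Ball from T | ∅ reaches {E,K,M,X}.
H ∉ reach(T|∅) ⇒ T ⊥ H | ∅.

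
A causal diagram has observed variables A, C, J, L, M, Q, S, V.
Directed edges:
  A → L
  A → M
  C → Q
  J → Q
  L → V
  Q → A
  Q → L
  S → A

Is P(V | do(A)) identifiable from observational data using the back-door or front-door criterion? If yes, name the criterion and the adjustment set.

P(V|do(A)): backdoor, adjust for {Q}.

desc(A)\{A}={L,M,V}; candidates ⊆ {C,J,Q,S}.
size 0: {}; under {} A still reaches {C,J,L,Q,S,V} ∋ V.
{Q}: A⊥V given {Q} in G with A→· removed — back-door holds.
P(V|do(A)) = Σ_{Q} P(V|A,Q)·P(Q).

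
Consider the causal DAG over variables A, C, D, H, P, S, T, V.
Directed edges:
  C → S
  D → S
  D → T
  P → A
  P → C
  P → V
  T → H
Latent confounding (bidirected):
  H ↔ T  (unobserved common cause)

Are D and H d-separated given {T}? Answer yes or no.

No — D and H are d-connected given {T}.

Bayes-Ball from D | {T} reaches {H,S}.
H ∈ reach(D|{T}) ⇒ D ⊥̸ H | {T}.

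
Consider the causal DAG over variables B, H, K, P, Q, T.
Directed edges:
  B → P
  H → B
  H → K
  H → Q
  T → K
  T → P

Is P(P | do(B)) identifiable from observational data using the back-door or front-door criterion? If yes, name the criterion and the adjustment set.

P(P|do(B)): backdoor, adjust for ∅.

desc(B)\{B}={P}; candidates ⊆ {H,K,Q,T}.
∅: B⊥P given ∅ in G with B→· removed — back-door holds.
P(P|do(B)) = P(P|B) — no adjustment needed.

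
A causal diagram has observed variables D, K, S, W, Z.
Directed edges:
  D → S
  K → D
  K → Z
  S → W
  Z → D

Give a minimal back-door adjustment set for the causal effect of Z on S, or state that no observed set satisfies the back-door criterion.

desc(Z)\{Z}={D,S,W}; candidates ⊆ {K}.
size 0: {}; under {} Z still reaches {D,K,S,W} ∋ S.
{K}: Z⊥S given {K} in G with Z→· removed — back-door holds.

Z→S: minimal back-door set {K}.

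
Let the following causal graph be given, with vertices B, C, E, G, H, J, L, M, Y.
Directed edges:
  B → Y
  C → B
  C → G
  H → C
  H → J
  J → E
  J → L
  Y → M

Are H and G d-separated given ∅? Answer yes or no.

Bayes-Ball from H | ∅ reaches {B,C,E,G,J,L,M,Y}.
G ∈ reach(H|∅) ⇒ H ⊥̸ G | ∅.

No — H and G are d-connected given ∅.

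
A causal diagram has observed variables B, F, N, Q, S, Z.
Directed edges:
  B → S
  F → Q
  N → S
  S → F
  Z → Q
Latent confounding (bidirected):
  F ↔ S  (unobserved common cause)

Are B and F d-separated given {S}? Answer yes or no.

No — B and F are d-connected given {S}.

Bayes-Ball from B | {S} reaches {F,N,Q}.
F ∈ reach(B|{S}) ⇒ B ⊥̸ F | {S}.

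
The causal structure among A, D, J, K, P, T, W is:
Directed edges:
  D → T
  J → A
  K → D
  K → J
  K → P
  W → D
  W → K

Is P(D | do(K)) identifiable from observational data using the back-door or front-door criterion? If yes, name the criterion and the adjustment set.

P(D|do(K)): backdoor, adjust for {W}.

desc(K)\{K}={A,D,J,P,T}; candidates ⊆ {W}.
size 0: {}; under {} K still reaches {D,T,W} ∋ D.
{W}: K⊥D given {W} in G with K→· removed — back-door holds.
P(D|do(K)) = Σ_{W} P(D|K,W)·P(W).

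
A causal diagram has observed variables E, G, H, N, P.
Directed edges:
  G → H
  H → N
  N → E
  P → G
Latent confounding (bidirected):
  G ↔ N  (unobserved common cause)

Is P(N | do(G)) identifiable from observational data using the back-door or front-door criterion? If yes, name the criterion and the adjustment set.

P(N|do(G)): frontdoor, adjust for {H}.

desc(G)\{G}={E,H,N}; candidates ⊆ {P}.
G↔N: latent back-door arc(s) into G.
size 0: {}; under {} G still reaches {E,N,P} ∋ N.
size 1: {P}; under {P} G still reaches {E,N} ∋ N.
G↔N cannot be blocked by any observed set — no back-door set.
{H}: (i) intercepts every directed G→N path; (ii) no back-door G→{H}; (iii) {G} blocks every back-door {H}→N. Front-door holds.
P(N|do(G)) = Σ_{H} P(H|G) Σ_{G'} P(N|H,G')P(G').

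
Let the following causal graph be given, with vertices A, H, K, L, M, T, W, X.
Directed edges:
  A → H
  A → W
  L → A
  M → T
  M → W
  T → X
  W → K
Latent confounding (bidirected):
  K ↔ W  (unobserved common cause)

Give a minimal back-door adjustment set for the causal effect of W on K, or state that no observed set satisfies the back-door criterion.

W→K: no observed back-door set.

desc(W)\{W}={K}; candidates ⊆ {A,H,L,M,T,X}.
W↔K: latent back-door arc(s) into W.
size 0: {}; under {} W still reaches {A,H,K,L,M,T,X} ∋ K.
size 1: {A}, {H}, {L} …(+3); under {A} W still reaches {K,M,T,X} ∋ K.
size 2: {A,H}, {A,L}, {A,M} …(+12); under {A,H} W still reaches {K,M,T,X} ∋ K.
W↔K cannot be blocked by any observed set — no back-door set.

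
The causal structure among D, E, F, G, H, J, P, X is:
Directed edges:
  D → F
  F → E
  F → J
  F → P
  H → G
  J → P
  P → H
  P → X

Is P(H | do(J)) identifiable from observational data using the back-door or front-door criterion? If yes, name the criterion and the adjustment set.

desc(J)\{J}={G,H,P,X}; candidates ⊆ {D,E,F}.
size 0: {}; under {} J still reaches {D,E,F,G,H,P,X} ∋ H.
{F}: J⊥H given {F} in G with J→· removed — back-door holds.
P(H|do(J)) = Σ_{F} P(H|J,F)·P(F).

P(H|do(J)): backdoor, adjust for {F}.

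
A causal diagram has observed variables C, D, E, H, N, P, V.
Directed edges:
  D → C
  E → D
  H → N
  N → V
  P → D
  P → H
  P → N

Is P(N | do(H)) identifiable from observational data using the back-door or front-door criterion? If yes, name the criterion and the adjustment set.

P(N|do(H)): backdoor, adjust for {P}.

desc(H)\{H}={N,V}; candidates ⊆ {C,D,E,P}.
size 0: {}; under {} H still reaches {C,D,N,P,V} ∋ N.
{P}: H⊥N given {P} in G with H→· removed — back-door holds.
P(N|do(H)) = Σ_{P} P(N|H,P)·P(P).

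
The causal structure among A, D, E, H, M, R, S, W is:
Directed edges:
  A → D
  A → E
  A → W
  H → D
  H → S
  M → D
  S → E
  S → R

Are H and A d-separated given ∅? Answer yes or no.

Bayes-Ball from H | ∅ reaches {D,E,R,S}.
A ∉ reach(H|∅) ⇒ H ⊥ A | ∅.

Yes — H ⊥ A | ∅.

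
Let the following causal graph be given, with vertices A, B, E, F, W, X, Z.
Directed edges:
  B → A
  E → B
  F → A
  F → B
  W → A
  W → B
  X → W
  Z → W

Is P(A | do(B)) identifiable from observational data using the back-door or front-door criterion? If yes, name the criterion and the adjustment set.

P(A|do(B)): backdoor, adjust for {F, W}.

desc(B)\{B}={A}; candidates ⊆ {E,F,W,X,Z}.
size 0: {}; under {} B still reaches {A,E,F,W,X,Z} ∋ A.
size 1: {E}, {F}, {W} …(+2); under {E} B still reaches {A,F,W,X,Z} ∋ A.
{F,W}: B⊥A given {F,W} in G with B→· removed — back-door holds.
P(A|do(B)) = Σ_{F,W} P(A|B,F,W)·P(F,W).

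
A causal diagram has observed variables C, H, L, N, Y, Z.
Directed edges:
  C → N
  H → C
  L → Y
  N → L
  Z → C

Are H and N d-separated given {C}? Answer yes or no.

Yes — H ⊥ N | {C}.

Bayes-Ball from H | {C} reaches {Z}.
N ∉ reach(H|{C}) ⇒ H ⊥ N | {C}.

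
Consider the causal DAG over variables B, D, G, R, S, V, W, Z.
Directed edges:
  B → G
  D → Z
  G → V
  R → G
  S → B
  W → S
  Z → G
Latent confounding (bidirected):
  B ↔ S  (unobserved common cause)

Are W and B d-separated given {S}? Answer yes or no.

No — W and B are d-connected given {S}.

Bayes-Ball from W | {S} reaches {B,G,V}.
B ∈ reach(W|{S}) ⇒ W ⊥̸ B | {S}.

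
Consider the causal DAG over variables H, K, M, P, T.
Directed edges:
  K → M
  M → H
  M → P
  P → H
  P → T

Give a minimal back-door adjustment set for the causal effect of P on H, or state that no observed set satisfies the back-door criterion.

P→H: minimal back-door set {M}.

desc(P)\{P}={H,T}; candidates ⊆ {K,M}.
size 0: {}; under {} P still reaches {H,K,M} ∋ H.
{M}: P⊥H given {M} in G with P→· removed — back-door holds.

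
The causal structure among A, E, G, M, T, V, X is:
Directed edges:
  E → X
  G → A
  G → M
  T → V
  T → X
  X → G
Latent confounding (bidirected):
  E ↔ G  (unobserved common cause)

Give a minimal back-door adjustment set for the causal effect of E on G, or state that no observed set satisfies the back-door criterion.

desc(E)\{E}={A,G,M,X}; candidates ⊆ {T,V}.
E↔G: latent back-door arc(s) into E.
size 0: {}; under {} E still reaches {A,G,M} ∋ G.
size 1: {T}, {V}; under {T} E still reaches {A,G,M} ∋ G.
size 2: {T,V}; under {T,V} E still reaches {A,G,M} ∋ G.
E↔G cannot be blocked by any observed set — no back-door set.

E→G: no observed back-door set.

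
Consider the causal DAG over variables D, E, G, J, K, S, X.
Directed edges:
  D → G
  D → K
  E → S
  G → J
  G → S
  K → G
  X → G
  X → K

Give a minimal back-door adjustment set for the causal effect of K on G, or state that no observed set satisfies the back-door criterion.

desc(K)\{K}={G,J,S}; candidates ⊆ {D,E,X}.
size 0: {}; under {} K still reaches {D,G,J,S,X} ∋ G.
size 1: {D}, {E}, {X}; under {D} K still reaches {G,J,S,X} ∋ G.
{D,X}: K⊥G given {D,X} in G with K→· removed — back-door holds.

K→G: minimal back-door set {D, X}.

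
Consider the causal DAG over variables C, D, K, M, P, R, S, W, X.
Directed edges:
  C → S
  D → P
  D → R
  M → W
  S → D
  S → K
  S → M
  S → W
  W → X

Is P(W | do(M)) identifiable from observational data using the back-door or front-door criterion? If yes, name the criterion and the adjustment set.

P(W|do(M)): backdoor, adjust for {S}.

desc(M)\{M}={W,X}; candidates ⊆ {C,D,K,P,R,S}.
size 0: {}; under {} M still reaches {C,D,K,P,R,S,W,X} ∋ W.
{S}: M⊥W given {S} in G with M→· removed — back-door holds.
P(W|do(M)) = Σ_{S} P(W|M,S)·P(S).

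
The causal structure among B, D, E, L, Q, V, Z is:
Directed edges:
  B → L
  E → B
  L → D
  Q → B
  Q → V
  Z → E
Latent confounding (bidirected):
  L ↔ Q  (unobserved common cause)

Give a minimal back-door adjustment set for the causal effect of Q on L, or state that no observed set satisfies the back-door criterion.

Q→L: no observed back-door set.

desc(Q)\{Q}={B,D,L,V}; candidates ⊆ {E,Z}.
Q↔L: latent back-door arc(s) into Q.
size 0: {}; under {} Q still reaches {D,L} ∋ L.
size 1: {E}, {Z}; under {E} Q still reaches {D,L} ∋ L.
size 2: {E,Z}; under {E,Z} Q still reaches {D,L} ∋ L.
Q↔L cannot be blocked by any observed set — no back-door set.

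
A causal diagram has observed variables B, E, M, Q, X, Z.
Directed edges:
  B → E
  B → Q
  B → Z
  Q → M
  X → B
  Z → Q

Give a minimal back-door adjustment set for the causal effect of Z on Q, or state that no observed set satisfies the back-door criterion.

desc(Z)\{Z}={M,Q}; candidates ⊆ {B,E,X}.
size 0: {}; under {} Z still reaches {B,E,M,Q,X} ∋ Q.
{B}: Z⊥Q given {B} in G with Z→· removed — back-door holds.

Z→Q: minimal back-door set {B}.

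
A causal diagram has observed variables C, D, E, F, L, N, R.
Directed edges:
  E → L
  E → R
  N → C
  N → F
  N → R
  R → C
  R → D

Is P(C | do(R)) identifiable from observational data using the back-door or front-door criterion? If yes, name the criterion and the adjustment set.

P(C|do(R)): backdoor, adjust for {N}.

desc(R)\{R}={C,D}; candidates ⊆ {E,F,L,N}.
size 0: {}; under {} R still reaches {C,E,F,L,N} ∋ C.
{N}: R⊥C given {N} in G with R→· removed — back-door holds.
P(C|do(R)) = Σ_{N} P(C|R,N)·P(N).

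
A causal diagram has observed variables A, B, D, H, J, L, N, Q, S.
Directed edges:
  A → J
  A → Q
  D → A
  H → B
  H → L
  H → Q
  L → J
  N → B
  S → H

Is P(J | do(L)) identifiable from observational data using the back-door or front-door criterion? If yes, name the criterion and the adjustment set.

P(J|do(L)): backdoor, adjust for ∅.

desc(L)\{L}={J}; candidates ⊆ {A,B,D,H,N,Q,S}.
∅: L⊥J given ∅ in G with L→· removed — back-door holds.
P(J|do(L)) = P(J|L) — no adjustment needed.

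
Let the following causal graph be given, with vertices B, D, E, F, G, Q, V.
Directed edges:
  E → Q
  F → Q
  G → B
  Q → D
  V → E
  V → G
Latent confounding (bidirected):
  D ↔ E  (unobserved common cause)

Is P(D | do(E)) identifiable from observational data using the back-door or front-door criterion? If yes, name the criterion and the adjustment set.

P(D|do(E)): frontdoor, adjust for {Q}.

desc(E)\{E}={D,Q}; candidates ⊆ {B,F,G,V}.
E↔D: latent back-door arc(s) into E.
size 0: {}; under {} E still reaches {B,D,G,V} ∋ D.
size 1: {B}, {F}, {G} …(+1); under {B} E still reaches {D,G,V} ∋ D.
size 2: {B,F}, {B,G}, {B,V} …(+3); under {B,F} E still reaches {D,G,V} ∋ D.
E↔D cannot be blocked by any observed set — no back-door set.
{Q}: (i) intercepts every directed E→D path; (ii) no back-door E→{Q}; (iii) {E} blocks every back-door {Q}→D. Front-door holds.
P(D|do(E)) = Σ_{Q} P(Q|E) Σ_{E'} P(D|Q,E')P(E').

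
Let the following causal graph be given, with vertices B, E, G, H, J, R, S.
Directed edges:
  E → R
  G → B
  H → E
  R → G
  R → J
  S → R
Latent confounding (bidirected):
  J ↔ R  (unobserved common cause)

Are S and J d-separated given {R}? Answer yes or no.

Bayes-Ball from S | {R} reaches {E,H,J}.
J ∈ reach(S|{R}) ⇒ S ⊥̸ J | {R}.

No — S and J are d-connected given {R}.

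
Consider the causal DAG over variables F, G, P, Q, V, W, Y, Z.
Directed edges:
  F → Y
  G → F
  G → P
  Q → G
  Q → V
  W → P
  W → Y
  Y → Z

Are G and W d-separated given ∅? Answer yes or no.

Bayes-Ball from G | ∅ reaches {F,P,Q,V,Y,Z}.
W ∉ reach(G|∅) ⇒ G ⊥ W | ∅.

Yes — G ⊥ W | ∅.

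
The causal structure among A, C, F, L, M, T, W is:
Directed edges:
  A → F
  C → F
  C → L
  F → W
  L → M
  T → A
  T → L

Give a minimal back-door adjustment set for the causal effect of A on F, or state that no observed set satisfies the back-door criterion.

A→F: minimal back-door set ∅.

desc(A)\{A}={F,W}; candidates ⊆ {C,L,M,T}.
∅: A⊥F given ∅ in G with A→· removed — back-door holds.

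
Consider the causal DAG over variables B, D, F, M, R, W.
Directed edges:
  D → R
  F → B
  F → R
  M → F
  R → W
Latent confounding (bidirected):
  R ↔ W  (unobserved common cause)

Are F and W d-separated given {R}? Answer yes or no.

Bayes-Ball from F | {R} reaches {B,D,M,W}.
W ∈ reach(F|{R}) ⇒ F ⊥̸ W | {R}.

No — F and W are d-connected given {R}.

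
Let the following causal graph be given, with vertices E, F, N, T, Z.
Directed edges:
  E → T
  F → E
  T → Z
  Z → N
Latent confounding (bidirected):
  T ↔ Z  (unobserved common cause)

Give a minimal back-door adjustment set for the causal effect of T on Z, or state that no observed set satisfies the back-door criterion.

desc(T)\{T}={N,Z}; candidates ⊆ {E,F}.
T↔Z: latent back-door arc(s) into T.
size 0: {}; under {} T still reaches {E,F,N,Z} ∋ Z.
size 1: {E}, {F}; under {E} T still reaches {N,Z} ∋ Z.
size 2: {E,F}; under {E,F} T still reaches {N,Z} ∋ Z.
T↔Z cannot be blocked by any observed set — no back-door set.

T→Z: no observed back-door set.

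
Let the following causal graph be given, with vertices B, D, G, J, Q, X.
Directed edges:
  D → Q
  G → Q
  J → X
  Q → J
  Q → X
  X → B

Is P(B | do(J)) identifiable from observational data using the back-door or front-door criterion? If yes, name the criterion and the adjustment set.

desc(J)\{J}={B,X}; candidates ⊆ {D,G,Q}.
size 0: {}; under {} J still reaches {B,D,G,Q,X} ∋ B.
{Q}: J⊥B given {Q} in G with J→· removed — back-door holds.
P(B|do(J)) = Σ_{Q} P(B|J,Q)·P(Q).

P(B|do(J)): backdoor, adjust for {Q}.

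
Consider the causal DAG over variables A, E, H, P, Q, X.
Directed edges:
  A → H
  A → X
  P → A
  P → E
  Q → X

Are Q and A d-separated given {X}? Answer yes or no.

No — Q and A are d-connected given {X}.

Bayes-Ball from Q | {X} reaches {A,E,H,P}.
A ∈ reach(Q|{X}) ⇒ Q ⊥̸ A | {X}.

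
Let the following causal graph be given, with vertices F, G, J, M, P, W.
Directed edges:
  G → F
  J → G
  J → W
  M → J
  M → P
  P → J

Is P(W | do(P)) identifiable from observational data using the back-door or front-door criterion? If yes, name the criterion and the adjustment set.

desc(P)\{P}={F,G,J,W}; candidates ⊆ {M}.
size 0: {}; under {} P still reaches {F,G,J,M,W} ∋ W.
{M}: P⊥W given {M} in G with P→· removed — back-door holds.
P(W|do(P)) = Σ_{M} P(W|P,M)·P(M).

P(W|do(P)): backdoor, adjust for {M}.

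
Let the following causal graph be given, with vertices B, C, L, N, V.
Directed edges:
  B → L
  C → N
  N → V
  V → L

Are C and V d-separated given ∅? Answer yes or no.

Bayes-Ball from C | ∅ reaches {L,N,V}.
V ∈ reach(C|∅) ⇒ C ⊥̸ V | ∅.

No — C and V are d-connected given ∅.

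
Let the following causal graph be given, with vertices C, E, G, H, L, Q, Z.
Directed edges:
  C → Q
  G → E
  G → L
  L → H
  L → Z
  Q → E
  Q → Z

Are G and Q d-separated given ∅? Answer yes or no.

Yes — G ⊥ Q | ∅.

Bayes-Ball from G | ∅ reaches {E,H,L,Z}.
Q ∉ reach(G|∅) ⇒ G ⊥ Q | ∅.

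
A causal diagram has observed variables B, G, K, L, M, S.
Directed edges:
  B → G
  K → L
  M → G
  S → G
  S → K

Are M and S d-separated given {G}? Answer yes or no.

Bayes-Ball from M | {G} reaches {B,K,L,S}.
S ∈ reach(M|{G}) ⇒ M ⊥̸ S | {G}.

No — M and S are d-connected given {G}.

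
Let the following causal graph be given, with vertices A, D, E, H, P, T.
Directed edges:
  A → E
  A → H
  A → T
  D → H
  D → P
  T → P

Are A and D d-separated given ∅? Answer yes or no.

Yes — A ⊥ D | ∅.

Bayes-Ball from A | ∅ reaches {E,H,P,T}.
D ∉ reach(A|∅) ⇒ A ⊥ D | ∅.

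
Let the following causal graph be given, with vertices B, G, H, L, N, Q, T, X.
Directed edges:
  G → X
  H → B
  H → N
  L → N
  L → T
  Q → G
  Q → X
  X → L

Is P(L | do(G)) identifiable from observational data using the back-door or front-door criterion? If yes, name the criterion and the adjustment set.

P(L|do(G)): backdoor, adjust for {Q}.

desc(G)\{G}={L,N,T,X}; candidates ⊆ {B,H,Q}.
size 0: {}; under {} G still reaches {L,N,Q,T,X} ∋ L.
{Q}: G⊥L given {Q} in G with G→· removed — back-door holds.
P(L|do(G)) = Σ_{Q} P(L|G,Q)·P(Q).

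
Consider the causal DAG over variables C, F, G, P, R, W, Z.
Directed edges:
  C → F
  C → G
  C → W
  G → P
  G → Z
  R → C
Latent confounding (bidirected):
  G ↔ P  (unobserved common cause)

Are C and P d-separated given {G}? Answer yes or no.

Bayes-Ball from C | {G} reaches {F,P,R,W}.
P ∈ reach(C|{G}) ⇒ C ⊥̸ P | {G}.

No — C and P are d-connected given {G}.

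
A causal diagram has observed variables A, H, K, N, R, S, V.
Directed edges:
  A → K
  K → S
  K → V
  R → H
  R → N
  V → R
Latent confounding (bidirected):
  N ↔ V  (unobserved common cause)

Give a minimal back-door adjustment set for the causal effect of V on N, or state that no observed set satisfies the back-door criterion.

V→N: no observed back-door set.

desc(V)\{V}={H,N,R}; candidates ⊆ {A,K,S}.
V↔N: latent back-door arc(s) into V.
size 0: {}; under {} V still reaches {A,K,N,S} ∋ N.
size 1: {A}, {K}, {S}; under {A} V still reaches {K,N,S} ∋ N.
size 2: {A,K}, {A,S}, {K,S}; under {A,K} V still reaches {N} ∋ N.
V↔N cannot be blocked by any observed set — no back-door set.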